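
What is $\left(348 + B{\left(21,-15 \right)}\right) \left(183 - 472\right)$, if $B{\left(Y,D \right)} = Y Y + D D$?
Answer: $-293046$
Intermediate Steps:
$B{\left(Y,D \right)} = D^{2} + Y^{2}$ ($B{\left(Y,D \right)} = Y^{2} + D^{2} = D^{2} + Y^{2}$)
$\left(348 + B{\left(21,-15 \right)}\right) \left(183 - 472\right) = \left(348 + \left(\left(-15\right)^{2} + 21^{2}\right)\right) \left(183 - 472\right) = \left(348 + \left(225 + 441\right)\right) \left(-289\right) = \left(348 + 666\right) \left(-289\right) = 1014 \left(-289\right) = -293046$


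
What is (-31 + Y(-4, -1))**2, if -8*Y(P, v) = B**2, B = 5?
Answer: 74529/64 ≈ 1164.5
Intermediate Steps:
Y(P, v) = -25/8 (Y(P, v) = -1/8*5**2 = -1/8*25 = -25/8)
(-31 + Y(-4, -1))**2 = (-31 - 25/8)**2 = (-273/8)**2 = 74529/64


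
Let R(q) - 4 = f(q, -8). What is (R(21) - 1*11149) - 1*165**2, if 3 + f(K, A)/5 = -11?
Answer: -38440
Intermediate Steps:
f(K, A) = -70 (f(K, A) = -15 + 5*(-11) = -15 - 55 = -70)
R(q) = -66 (R(q) = 4 - 70 = -66)
(R(21) - 1*11149) - 1*165**2 = (-66 - 1*11149) - 1*165**2 = (-66 - 11149) - 1*27225 = -11215 - 27225 = -38440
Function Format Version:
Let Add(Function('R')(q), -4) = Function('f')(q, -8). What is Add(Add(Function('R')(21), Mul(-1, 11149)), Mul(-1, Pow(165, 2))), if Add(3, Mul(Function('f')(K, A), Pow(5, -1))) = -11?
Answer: -38440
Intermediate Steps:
Function('f')(K, A) = -70 (Function('f')(K, A) = Add(-15, Mul(5, -11)) = Add(-15, -55) = -70)
Function('R')(q) = -66 (Function('R')(q) = Add(4, -70) = -66)
Add(Add(Function('R')(21), Mul(-1, 11149)), Mul(-1, Pow(165, 2))) = Add(Add(-66, Mul(-1, 11149)), Mul(-1, Pow(165, 2))) = Add(Add(-66, -11149), Mul(-1, 27225)) = Add(-11215, -27225) = -38440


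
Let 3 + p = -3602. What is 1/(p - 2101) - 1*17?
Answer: -97003/5706 ≈ -17.000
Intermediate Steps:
p = -3605 (p = -3 - 3602 = -3605)
1/(p - 2101) - 1*17 = 1/(-3605 - 2101) - 1*17 = 1/(-5706) - 17 = -1/5706 - 17 = -97003/5706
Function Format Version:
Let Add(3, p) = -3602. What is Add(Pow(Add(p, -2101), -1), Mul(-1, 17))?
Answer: Rational(-97003, 5706) ≈ -17.000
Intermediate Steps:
p = -3605 (p = Add(-3, -3602) = -3605)
Add(Pow(Add(p, -2101), -1), Mul(-1, 17)) = Add(Pow(Add(-3605, -2101), -1), Mul(-1, 17)) = Add(Pow(-5706, -1), -17) = Add(Rational(-1, 5706), -17) = Rational(-97003, 5706)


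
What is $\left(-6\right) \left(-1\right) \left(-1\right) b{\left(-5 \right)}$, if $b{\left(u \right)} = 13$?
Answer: $-78$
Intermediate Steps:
$\left(-6\right) \left(-1\right) \left(-1\right) b{\left(-5 \right)} = \left(-6\right) \left(-1\right) \left(-1\right) 13 = 6 \left(-1\right) 13 = \left(-6\right) 13 = -78$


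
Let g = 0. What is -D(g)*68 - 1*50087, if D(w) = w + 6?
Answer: -50495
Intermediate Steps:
D(w) = 6 + w
-D(g)*68 - 1*50087 = -(6 + 0)*68 - 1*50087 = -1*6*68 - 50087 = -6*68 - 50087 = -408 - 50087 = -50495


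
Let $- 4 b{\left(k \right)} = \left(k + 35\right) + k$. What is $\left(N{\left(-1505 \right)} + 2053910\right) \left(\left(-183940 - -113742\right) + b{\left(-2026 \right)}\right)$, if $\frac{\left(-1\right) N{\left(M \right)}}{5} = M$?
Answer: $- \frac{570553672125}{4} \approx -1.4264 \cdot 10^{11}$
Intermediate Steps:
$b{\left(k \right)} = - \frac{35}{4} - \frac{k}{2}$ ($b{\left(k \right)} = - \frac{\left(k + 35\right) + k}{4} = - \frac{\left(35 + k\right) + k}{4} = - \frac{35 + 2 k}{4} = - \frac{35}{4} - \frac{k}{2}$)
$N{\left(M \right)} = - 5 M$
$\left(N{\left(-1505 \right)} + 2053910\right) \left(\left(-183940 - -113742\right) + b{\left(-2026 \right)}\right) = \left(\left(-5\right) \left(-1505\right) + 2053910\right) \left(\left(-183940 - -113742\right) - - \frac{4017}{4}\right) = \left(7525 + 2053910\right) \left(\left(-183940 + 113742\right) + \left(- \frac{35}{4} + 1013\right)\right) = 2061435 \left(-70198 + \frac{4017}{4}\right) = 2061435 \left(- \frac{276775}{4}\right) = - \frac{570553672125}{4}$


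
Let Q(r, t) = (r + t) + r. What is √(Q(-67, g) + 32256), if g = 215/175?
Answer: √39350955/35 ≈ 179.23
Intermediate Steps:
g = 43/35 (g = 215*(1/175) = 43/35 ≈ 1.2286)
Q(r, t) = t + 2*r
√(Q(-67, g) + 32256) = √((43/35 + 2*(-67)) + 32256) = √((43/35 - 134) + 32256) = √(-4647/35 + 32256) = √(1124313/35) = √39350955/35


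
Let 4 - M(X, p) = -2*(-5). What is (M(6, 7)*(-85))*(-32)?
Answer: -16320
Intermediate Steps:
M(X, p) = -6 (M(X, p) = 4 - (-2)*(-5) = 4 - 1*10 = 4 - 10 = -6)
(M(6, 7)*(-85))*(-32) = -6*(-85)*(-32) = 510*(-32) = -16320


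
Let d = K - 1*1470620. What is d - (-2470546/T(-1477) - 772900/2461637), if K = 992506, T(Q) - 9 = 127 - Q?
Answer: -1892326406521332/3970620481 ≈ -4.7658e+5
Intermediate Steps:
T(Q) = 136 - Q (T(Q) = 9 + (127 - Q) = 136 - Q)
d = -478114 (d = 992506 - 1*1470620 = 992506 - 1470620 = -478114)
d - (-2470546/T(-1477) - 772900/2461637) = -478114 - (-2470546/(136 - 1*(-1477)) - 772900/2461637) = -478114 - (-2470546/(136 + 1477) - 772900*1/2461637) = -478114 - (-2470546/1613 - 772900/2461637) = -478114 - 1*(-6082834131502/3970620481) = -478114 + 6082834131502/3970620481 = -1892326406521332/3970620481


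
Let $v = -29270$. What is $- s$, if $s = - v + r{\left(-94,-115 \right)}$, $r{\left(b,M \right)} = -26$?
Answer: $-29244$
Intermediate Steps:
$s = 29244$ ($s = \left(-1\right) \left(-29270\right) - 26 = 29270 - 26 = 29244$)
$- s = \left(-1\right) 29244 = -29244$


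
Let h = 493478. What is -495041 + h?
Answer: -1563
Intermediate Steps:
-495041 + h = -495041 + 493478 = -1563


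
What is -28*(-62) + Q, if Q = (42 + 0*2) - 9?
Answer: 1769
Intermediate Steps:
Q = 33 (Q = (42 + 0) - 9 = 42 - 9 = 33)
-28*(-62) + Q = -28*(-62) + 33 = 1736 + 33 = 1769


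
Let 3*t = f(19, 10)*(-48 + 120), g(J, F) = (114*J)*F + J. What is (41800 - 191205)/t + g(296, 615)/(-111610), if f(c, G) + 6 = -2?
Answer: 6345271849/10714560 ≈ 592.21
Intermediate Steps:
f(c, G) = -8 (f(c, G) = -6 - 2 = -8)
g(J, F) = J + 114*F*J (g(J, F) = 114*F*J + J = J + 114*F*J)
t = -192 (t = (-8*(-48 + 120))/3 = (-8*72)/3 = (⅓)*(-576) = -192)
(41800 - 191205)/t + g(296, 615)/(-111610) = (41800 - 191205)/(-192) + (296*(1 + 114*615))/(-111610) = -149405*(-1/192) + (296*(1 + 70110))*(-1/111610) = 149405/192 + (296*70111)*(-1/111610) = 149405/192 + 20752856*(-1/111610) = 149405/192 - 10376428/55805 = 6345271849/10714560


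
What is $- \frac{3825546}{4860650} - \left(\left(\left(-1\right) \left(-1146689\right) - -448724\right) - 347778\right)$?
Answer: $- \frac{3032160444148}{2430325} \approx -1.2476 \cdot 10^{6}$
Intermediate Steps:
$- \frac{3825546}{4860650} - \left(\left(\left(-1\right) \left(-1146689\right) - -448724\right) - 347778\right) = \left(-3825546\right) \frac{1}{4860650} - \left(\left(1146689 + 448724\right) - 347778\right) = - \frac{1912773}{2430325} - \left(1595413 - 347778\right) = - \frac{1912773}{2430325} - 1247635 = - \frac{3032160444148}{2430325}$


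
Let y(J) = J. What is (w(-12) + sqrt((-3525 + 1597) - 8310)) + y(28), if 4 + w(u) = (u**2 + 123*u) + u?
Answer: -1320 + I*sqrt(10238) ≈ -1320.0 + 101.18*I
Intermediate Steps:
w(u) = -4 + u**2 + 124*u (w(u) = -4 + ((u**2 + 123*u) + u) = -4 + (u**2 + 124*u) = -4 + u**2 + 124*u)
(w(-12) + sqrt((-3525 + 1597) - 8310)) + y(28) = ((-4 + (-12)**2 + 124*(-12)) + sqrt((-3525 + 1597) - 8310)) + 28 = ((-4 + 144 - 1488) + sqrt(-1928 - 8310)) + 28 = (-1348 + sqrt(-10238)) + 28 = (-1348 + I*sqrt(10238)) + 28 = -1320 + I*sqrt(10238)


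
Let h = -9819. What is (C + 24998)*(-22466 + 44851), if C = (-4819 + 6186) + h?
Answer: 370382210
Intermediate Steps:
C = -8452 (C = (-4819 + 6186) - 9819 = 1367 - 9819 = -8452)
(C + 24998)*(-22466 + 44851) = (-8452 + 24998)*(-22466 + 44851) = 16546*22385 = 370382210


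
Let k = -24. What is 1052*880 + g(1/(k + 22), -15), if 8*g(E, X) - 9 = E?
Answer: 14812177/16 ≈ 9.2576e+5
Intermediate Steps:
g(E, X) = 9/8 + E/8
1052*880 + g(1/(k + 22), -15) = 1052*880 + (9/8 + 1/(8*(-24 + 22))) = 925760 + (9/8 + (⅛)/(-2)) = 925760 + (9/8 + (⅛)*(-½)) = 925760 + (9/8 - 1/16) = 925760 + 17/16 = 14812177/16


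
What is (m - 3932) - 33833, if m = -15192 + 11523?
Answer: -41434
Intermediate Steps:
m = -3669
(m - 3932) - 33833 = (-3669 - 3932) - 33833 = -7601 - 33833 = -41434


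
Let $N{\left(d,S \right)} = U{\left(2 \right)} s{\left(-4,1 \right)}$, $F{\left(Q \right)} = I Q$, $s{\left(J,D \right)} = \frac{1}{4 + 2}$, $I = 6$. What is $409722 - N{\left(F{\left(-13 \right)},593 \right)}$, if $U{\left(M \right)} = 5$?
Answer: $\frac{2458327}{6} \approx 4.0972 \cdot 10^{5}$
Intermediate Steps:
$s{\left(J,D \right)} = \frac{1}{6}$
$F{\left(Q \right)} = 6 Q$
$N{\left(d,S \right)} = \frac{5}{6}$ ($N{\left(d,S \right)} = 5 \cdot \frac{1}{6} = \frac{5}{6}$)
$409722 - N{\left(F{\left(-13 \right)},593 \right)} = 409722 - \frac{5}{6} = \frac{2458327}{6}$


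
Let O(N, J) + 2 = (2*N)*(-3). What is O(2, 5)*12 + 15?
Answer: -153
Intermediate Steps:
O(N, J) = -2 - 6*N (O(N, J) = -2 + (2*N)*(-3) = -2 - 6*N)
O(2, 5)*12 + 15 = (-2 - 6*2)*12 + 15 = (-2 - 12)*12 + 15 = -14*12 + 15 = -168 + 15 = -153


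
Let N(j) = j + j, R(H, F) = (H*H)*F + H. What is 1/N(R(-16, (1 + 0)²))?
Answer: 1/480 ≈ 0.0020833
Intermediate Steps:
R(H, F) = H + F*H² (R(H, F) = H²*F + H = F*H² + H = H + F*H²)
N(j) = 2*j
1/N(R(-16, (1 + 0)²)) = 1/(2*(-16*(1 + (1 + 0)²*(-16)))) = 1/(2*(-16*(1 + 1²*(-16)))) = 1/(2*(-16*(1 + 1*(-16)))) = 1/(2*(-16*(1 - 16))) = 1/(2*(-16*(-15))) = 1/(2*240) = 1/480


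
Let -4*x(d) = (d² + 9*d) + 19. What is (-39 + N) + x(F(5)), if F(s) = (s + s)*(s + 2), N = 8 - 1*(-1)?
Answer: -5669/4 ≈ -1417.3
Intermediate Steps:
N = 9 (N = 8 + 1 = 9)
F(s) = 2*s*(2 + s) (F(s) = (2*s)*(2 + s) = 2*s*(2 + s))
x(d) = -19/4 - 9*d/4 - d²/4 (x(d) = -((d² + 9*d) + 19)/4 = -(19 + d² + 9*d)/4 = -19/4 - 9*d/4 - d²/4)
(-39 + N) + x(F(5)) = (-39 + 9) + (-19/4 - 9*5*(2 + 5)/2 - 100*(2 + 5)²/4) = -30 + (-19/4 - 9*5*7/2 - (2*5*7)²/4) = -30 + (-19/4 - 9/4*70 - ¼*70²) = -30 + (-19/4 - 315/2 - ¼*4900) = -30 + (-19/4 - 315/2 - 1225) = -30 - 5549/4 = -5669/4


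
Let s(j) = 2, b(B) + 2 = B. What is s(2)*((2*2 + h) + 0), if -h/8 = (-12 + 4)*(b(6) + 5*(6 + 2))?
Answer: 5640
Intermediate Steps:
b(B) = -2 + B
h = 2816 (h = -8*(-12 + 4)*((-2 + 6) + 5*(6 + 2)) = -(-64)*(4 + 5*8) = -(-64)*(4 + 40) = -(-64)*44 = -8*(-352) = 2816)
s(2)*((2*2 + h) + 0) = 2*((2*2 + 2816) + 0) = 2*((4 + 2816) + 0) = 2*(2820 + 0) = 2*2820 = 5640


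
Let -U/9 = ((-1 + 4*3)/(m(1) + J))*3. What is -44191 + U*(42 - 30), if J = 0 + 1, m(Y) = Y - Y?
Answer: -47755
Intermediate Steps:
m(Y) = 0
J = 1
U = -297 (U = -9*(-1 + 4*3)/(0 + 1)*3 = -9*(-1 + 12)/1*3 = -9*11*1*3 = -99*3 = -9*33 = -297)
-44191 + U*(42 - 30) = -44191 - 297*(42 - 30) = -44191 - 297*12 = -44191 - 3564 = -47755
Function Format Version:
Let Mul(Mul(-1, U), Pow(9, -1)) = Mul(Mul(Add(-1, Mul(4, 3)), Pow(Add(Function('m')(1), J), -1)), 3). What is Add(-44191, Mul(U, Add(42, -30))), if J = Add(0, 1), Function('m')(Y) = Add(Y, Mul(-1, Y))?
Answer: -47755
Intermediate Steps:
Function('m')(Y) = 0
J = 1
U = -297 (U = Mul(-9, Mul(Mul(Add(-1, Mul(4, 3)), Pow(Add(0, 1), -1)), 3)) = Mul(-9, Mul(Mul(Add(-1, 12), Pow(1, -1)), 3)) = Mul(-9, Mul(Mul(11, 1), 3)) = Mul(-9, Mul(11, 3)) = Mul(-9, 33) = -297)
Add(-44191, Mul(U, Add(42, -30))) = Add(-44191, Mul(-297, Add(42, -30))) = Add(-44191, Mul(-297, 12)) = Add(-44191, -3564) = -47755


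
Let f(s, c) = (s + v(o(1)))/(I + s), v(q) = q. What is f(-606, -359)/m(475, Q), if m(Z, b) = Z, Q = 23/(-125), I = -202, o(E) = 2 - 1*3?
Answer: 607/383800 ≈ 0.0015816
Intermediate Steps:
o(E) = -1 (o(E) = 2 - 3 = -1)
Q = -23/125 (Q = 23*(-1/125) = -23/125 ≈ -0.18400)
f(s, c) = (-1 + s)/(-202 + s) (f(s, c) = (s - 1)/(-202 + s) = (-1 + s)/(-202 + s))
f(-606, -359)/m(475, Q) = ((-1 - 606)/(-202 - 606))/475 = (-607/(-808))*(1/475) = -1/808*(-607)*(1/475) = (607/808)*(1/475) = 607/383800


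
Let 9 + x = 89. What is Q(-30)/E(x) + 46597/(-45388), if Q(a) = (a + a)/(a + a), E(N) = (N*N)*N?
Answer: -5964404653/5809664000 ≈ -1.0266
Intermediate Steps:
x = 80 (x = -9 + 89 = 80)
E(N) = N³ (E(N) = N²*N = N³)
Q(a) = 1 (Q(a) = (2*a)/((2*a)) = (2*a)*(1/(2*a)) = 1)
Q(-30)/E(x) + 46597/(-45388) = 1/80³ + 46597/(-45388) = 1/512000 + 46597*(-1/45388) = 1*(1/512000) - 46597/45388 = 1/512000 - 46597/45388 = -5964404653/5809664000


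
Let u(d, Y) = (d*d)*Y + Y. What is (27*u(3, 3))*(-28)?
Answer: -22680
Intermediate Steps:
u(d, Y) = Y + Y*d**2 (u(d, Y) = d**2*Y + Y = Y*d**2 + Y = Y + Y*d**2)
(27*u(3, 3))*(-28) = (27*(3*(1 + 3**2)))*(-28) = (27*(3*(1 + 9)))*(-28) = (27*(3*10))*(-28) = (27*30)*(-28) = 810*(-28) = -22680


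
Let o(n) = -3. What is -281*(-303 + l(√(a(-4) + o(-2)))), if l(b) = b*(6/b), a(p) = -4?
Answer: 83457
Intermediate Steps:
l(b) = 6
-281*(-303 + l(√(a(-4) + o(-2)))) = -281*(-303 + 6) = -281*(-297) = 83457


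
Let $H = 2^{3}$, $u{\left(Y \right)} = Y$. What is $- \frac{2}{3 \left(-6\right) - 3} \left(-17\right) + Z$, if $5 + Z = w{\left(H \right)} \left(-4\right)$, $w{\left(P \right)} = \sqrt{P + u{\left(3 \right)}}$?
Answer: $- \frac{139}{21} - 4 \sqrt{11} \approx -19.886$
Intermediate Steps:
$H = 8$
$w{\left(P \right)} = \sqrt{3 + P}$ ($w{\left(P \right)} = \sqrt{P + 3} = \sqrt{3 + P}$)
$Z = -5 - 4 \sqrt{11}$ ($Z = -5 + \sqrt{3 + 8} \left(-4\right) = -5 + \sqrt{11} \left(-4\right) = -5 - 4 \sqrt{11} \approx -18.267$)
$- \frac{2}{3 \left(-6\right) - 3} \left(-17\right) + Z = - \frac{2}{3 \left(-6\right) - 3} \left(-17\right) - \left(5 + 4 \sqrt{11}\right) = - \frac{2}{-18 - 3} \left(-17\right) - \left(5 + 4 \sqrt{11}\right) = - \frac{2}{-21} \left(-17\right) - \left(5 + 4 \sqrt{11}\right) = \left(-2\right) \left(- \frac{1}{21}\right) \left(-17\right) - \left(5 + 4 \sqrt{11}\right) = \frac{2}{21} \left(-17\right) - \left(5 + 4 \sqrt{11}\right) = - \frac{34}{21} - \left(5 + 4 \sqrt{11}\right) = - \frac{139}{21} - 4 \sqrt{11}$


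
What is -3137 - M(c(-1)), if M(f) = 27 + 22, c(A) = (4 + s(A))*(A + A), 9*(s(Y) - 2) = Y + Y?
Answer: -3186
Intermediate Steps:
s(Y) = 2 + 2*Y/9 (s(Y) = 2 + (Y + Y)/9 = 2 + (2*Y)/9 = 2 + 2*Y/9)
c(A) = 2*A*(6 + 2*A/9) (c(A) = (4 + (2 + 2*A/9))*(A + A) = (6 + 2*A/9)*(2*A) = 2*A*(6 + 2*A/9))
M(f) = 49
-3137 - M(c(-1)) = -3137 - 1*49 = -3137 - 49 = -3186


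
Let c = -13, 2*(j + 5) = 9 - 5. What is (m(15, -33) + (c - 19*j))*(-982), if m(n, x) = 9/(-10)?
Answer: -211621/5 ≈ -42324.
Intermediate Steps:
m(n, x) = -9/10 (m(n, x) = 9*(-⅒) = -9/10)
j = -3 (j = -5 + (9 - 5)/2 = -5 + (½)*4 = -5 + 2 = -3)
(m(15, -33) + (c - 19*j))*(-982) = (-9/10 + (-13 - 19*(-3)))*(-982) = (-9/10 + (-13 + 57))*(-982) = (-9/10 + 44)*(-982) = (431/10)*(-982) = -211621/5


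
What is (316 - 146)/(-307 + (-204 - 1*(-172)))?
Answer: -170/339 ≈ -0.50148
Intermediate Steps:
(316 - 146)/(-307 + (-204 - 1*(-172))) = 170/(-307 + (-204 + 172)) = 170/(-307 - 32) = 170/(-339) = 170*(-1/339) = -170/339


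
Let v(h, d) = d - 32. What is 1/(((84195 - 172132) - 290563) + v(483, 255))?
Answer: -1/378277 ≈ -2.6436e-6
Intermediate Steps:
v(h, d) = -32 + d
1/(((84195 - 172132) - 290563) + v(483, 255)) = 1/(((84195 - 172132) - 290563) + (-32 + 255)) = 1/((-87937 - 290563) + 223) = 1/(-378500 + 223) = 1/(-378277) = -1/378277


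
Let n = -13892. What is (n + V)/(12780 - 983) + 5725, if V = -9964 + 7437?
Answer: 67521406/11797 ≈ 5723.6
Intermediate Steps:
V = -2527
(n + V)/(12780 - 983) + 5725 = (-13892 - 2527)/(12780 - 983) + 5725 = -16419/11797 + 5725 = 67521406/11797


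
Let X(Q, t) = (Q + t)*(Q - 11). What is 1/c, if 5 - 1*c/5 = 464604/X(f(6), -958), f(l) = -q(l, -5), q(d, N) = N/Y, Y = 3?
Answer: -2869/674960 ≈ -0.0042506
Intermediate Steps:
q(d, N) = N/3
f(l) = 5/3 (f(l) = -(-5)/3 = -1*(-5/3) = 5/3)
X(Q, t) = (-11 + Q)*(Q + t) (X(Q, t) = (Q + t)*(-11 + Q) = (-11 + Q)*(Q + t))
c = -674960/2869 (c = 25 - 2323020/((5/3)² - 11*5/3 - 11*(-958) + (5/3)*(-958)) = 25 - 2323020/(25/9 - 55/3 + 10538 - 4790/3) = 25 - 2323020/80332/9 = 25 - 2323020*9/80332 = 25 - 5*149337/2869 = 25 - 746685/2869 = -674960/2869 ≈ -235.26)
1/c = 1/(-674960/2869) = -2869/674960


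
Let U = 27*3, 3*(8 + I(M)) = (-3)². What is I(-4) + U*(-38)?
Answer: -3083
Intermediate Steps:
I(M) = -5 (I(M) = -8 + (⅓)*(-3)² = -8 + (⅓)*9 = -8 + 3 = -5)
U = 81
I(-4) + U*(-38) = -5 + 81*(-38) = -5 - 3078 = -3083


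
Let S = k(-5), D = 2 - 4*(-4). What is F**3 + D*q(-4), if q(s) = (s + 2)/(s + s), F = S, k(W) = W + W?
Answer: -1991/2 ≈ -995.50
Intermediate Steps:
D = 18 (D = 2 + 16 = 18)
k(W) = 2*W
S = -10 (S = 2*(-5) = -10)
F = -10
q(s) = (2 + s)/(2*s) (q(s) = (2 + s)/((2*s)) = (2 + s)*(1/(2*s)) = (2 + s)/(2*s))
F**3 + D*q(-4) = (-10)**3 + 18*((1/2)*(2 - 4)/(-4)) = -1000 + 18*((1/2)*(-1/4)*(-2)) = -1000 + 18*(1/4) = -1000 + 9/2 = -1991/2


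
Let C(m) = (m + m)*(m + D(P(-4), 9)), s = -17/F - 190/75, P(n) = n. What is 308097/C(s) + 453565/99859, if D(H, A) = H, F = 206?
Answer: 146954602976309635/16500777951571 ≈ 8905.9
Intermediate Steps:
s = -8083/3090 (s = -17/206 - 190/75 = -17*1/206 - 190*1/75 = -17/206 - 38/15 = -8083/3090 ≈ -2.6159)
C(m) = 2*m*(-4 + m) (C(m) = (m + m)*(m - 4) = (2*m)*(-4 + m) = 2*m*(-4 + m))
308097/C(s) + 453565/99859 = 308097/((2*(-8083/3090)*(-4 - 8083/3090))) + 453565/99859 = 308097/((2*(-8083/3090)*(-20443/3090))) + 453565*(1/99859) = 308097/(165240769/4774050) + 453565/99859 = 308097*(4774050/165240769) + 453565/99859 = 1470870482850/165240769 + 453565/99859 = 146954602976309635/16500777951571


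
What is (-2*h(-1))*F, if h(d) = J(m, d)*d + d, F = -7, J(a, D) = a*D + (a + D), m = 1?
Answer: 0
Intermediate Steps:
J(a, D) = D + a + D*a (J(a, D) = D*a + (D + a) = D + a + D*a)
h(d) = d + d*(1 + 2*d) (h(d) = (d + 1 + d*1)*d + d = (d + 1 + d)*d + d = (1 + 2*d)*d + d = d*(1 + 2*d) + d = d + d*(1 + 2*d))
(-2*h(-1))*F = -4*(-1)*(1 - 1)*(-7) = -4*(-1)*0*(-7) = -2*0*(-7) = 0*(-7) = 0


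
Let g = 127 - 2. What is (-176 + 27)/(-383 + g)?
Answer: 149/258 ≈ 0.57752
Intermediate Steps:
g = 125
(-176 + 27)/(-383 + g) = (-176 + 27)/(-383 + 125) = -149/(-258) = -149*(-1/258) = 149/258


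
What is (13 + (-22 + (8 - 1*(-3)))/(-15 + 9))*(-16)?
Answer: -712/3 ≈ -237.33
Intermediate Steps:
(13 + (-22 + (8 - 1*(-3)))/(-15 + 9))*(-16) = (13 + (-22 + (8 + 3))/(-6))*(-16) = (13 + (-22 + 11)*(-⅙))*(-16) = (13 - 11*(-⅙))*(-16) = (13 + 11/6)*(-16) = (89/6)*(-16) = -712/3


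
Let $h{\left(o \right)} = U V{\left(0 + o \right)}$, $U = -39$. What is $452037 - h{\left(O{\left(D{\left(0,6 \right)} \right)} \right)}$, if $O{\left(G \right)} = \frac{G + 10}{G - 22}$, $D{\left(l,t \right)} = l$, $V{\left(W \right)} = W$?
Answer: $\frac{4972212}{11} \approx 4.5202 \cdot 10^{5}$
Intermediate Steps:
$O{\left(G \right)} = \frac{10 + G}{-22 + G}$
$h{\left(o \right)} = - 39 o$ ($h{\left(o \right)} = - 39 \left(0 + o\right) = - 39 o$)
$452037 - h{\left(O{\left(D{\left(0,6 \right)} \right)} \right)} = 452037 - - 39 \frac{10 + 0}{-22 + 0} = 452037 - - 39 \frac{1}{-22} \cdot 10 = 452037 - - 39 \left(\left(- \frac{1}{22}\right) 10\right) = 452037 - \left(-39\right) \left(- \frac{5}{11}\right) = 452037 - \frac{195}{11} = \frac{4972212}{11}$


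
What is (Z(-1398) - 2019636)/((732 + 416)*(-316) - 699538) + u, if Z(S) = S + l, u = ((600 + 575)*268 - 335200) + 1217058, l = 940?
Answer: 635662612021/531153 ≈ 1.1968e+6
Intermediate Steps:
u = 1196758 (u = (1175*268 - 335200) + 1217058 = (314900 - 335200) + 1217058 = -20300 + 1217058 = 1196758)
Z(S) = 940 + S (Z(S) = S + 940 = 940 + S)
(Z(-1398) - 2019636)/((732 + 416)*(-316) - 699538) + u = ((940 - 1398) - 2019636)/((732 + 416)*(-316) - 699538) + 1196758 = (-458 - 2019636)/(1148*(-316) - 699538) + 1196758 = -2020094/(-362768 - 699538) + 1196758 = -2020094/(-1062306) + 1196758 = -2020094*(-1/1062306) + 1196758 = 1010047/531153 + 1196758 = 635662612021/531153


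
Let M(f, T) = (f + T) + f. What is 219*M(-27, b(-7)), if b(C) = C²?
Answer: -1095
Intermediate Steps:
M(f, T) = T + 2*f (M(f, T) = (T + f) + f = T + 2*f)
219*M(-27, b(-7)) = 219*((-7)² + 2*(-27)) = 219*(49 - 54) = 219*(-5) = -1095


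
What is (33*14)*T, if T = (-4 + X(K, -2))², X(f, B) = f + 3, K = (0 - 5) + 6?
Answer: 0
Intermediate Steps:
K = 1 (K = -5 + 6 = 1)
X(f, B) = 3 + f
T = 0 (T = (-4 + (3 + 1))² = (-4 + 4)² = 0² = 0)
(33*14)*T = (33*14)*0 = 462*0 = 0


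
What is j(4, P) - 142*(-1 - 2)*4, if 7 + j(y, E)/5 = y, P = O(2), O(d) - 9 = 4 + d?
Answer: 1689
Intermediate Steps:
O(d) = 13 + d (O(d) = 9 + (4 + d) = 13 + d)
P = 15 (P = 13 + 2 = 15)
j(y, E) = -35 + 5*y
j(4, P) - 142*(-1 - 2)*4 = (-35 + 5*4) - 142*(-1 - 2)*4 = (-35 + 20) - (-426)*4 = -15 - 142*(-12) = -15 + 1704 = 1689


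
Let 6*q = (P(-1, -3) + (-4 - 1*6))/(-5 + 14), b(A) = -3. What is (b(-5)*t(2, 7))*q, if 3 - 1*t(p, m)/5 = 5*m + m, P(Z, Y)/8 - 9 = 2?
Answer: 845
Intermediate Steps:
P(Z, Y) = 88 (P(Z, Y) = 72 + 8*2 = 72 + 16 = 88)
t(p, m) = 15 - 30*m (t(p, m) = 15 - 5*(5*m + m) = 15 - 30*m)
q = 13/9 (q = ((88 + (-4 - 1*6))/(-5 + 14))/6 = ((88 + (-4 - 6))/9)/6 = ((88 - 10)*(⅑))/6 = (78*(⅑))/6 = (⅙)*(26/3) = 13/9 ≈ 1.4444)
(b(-5)*t(2, 7))*q = -3*(15 - 30*7)*(13/9) = -3*(15 - 210)*(13/9) = -3*(-195)*(13/9) = 585*(13/9) = 845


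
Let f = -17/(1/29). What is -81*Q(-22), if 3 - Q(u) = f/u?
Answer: 34587/22 ≈ 1572.1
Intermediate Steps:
f = -493 (f = -17/1/29 = -17*29 = -493)
Q(u) = 3 + 493/u (Q(u) = 3 - (-493)/u = 3 + 493/u)
-81*Q(-22) = -81*(3 + 493/(-22)) = -81*(3 + 493*(-1/22)) = -81*(3 - 493/22) = -81*(-427/22) = 34587/22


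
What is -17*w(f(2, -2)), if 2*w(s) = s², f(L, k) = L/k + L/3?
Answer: -17/18 ≈ -0.94444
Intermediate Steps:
f(L, k) = L/3 + L/k (f(L, k) = L/k + L*(⅓) = L/k + L/3 = L/3 + L/k)
w(s) = s²/2
-17*w(f(2, -2)) = -17*((⅓)*2 + 2/(-2))²/2 = -17*(⅔ + 2*(-½))²/2 = -17*(⅔ - 1)²/2 = -17*(-⅓)²/2 = -17/(2*9) = -17*1/18 = -17/18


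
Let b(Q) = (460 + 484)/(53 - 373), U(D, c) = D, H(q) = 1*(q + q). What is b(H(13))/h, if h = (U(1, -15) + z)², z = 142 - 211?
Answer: -59/92480 ≈ -0.00063798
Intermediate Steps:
H(q) = 2*q (H(q) = 1*(2*q) = 2*q)
z = -69
b(Q) = -59/20 (b(Q) = 944/(-320) = 944*(-1/320) = -59/20)
h = 4624 (h = (1 - 69)² = (-68)² = 4624)
b(H(13))/h = -59/20/4624 = -59/20*1/4624 = -59/92480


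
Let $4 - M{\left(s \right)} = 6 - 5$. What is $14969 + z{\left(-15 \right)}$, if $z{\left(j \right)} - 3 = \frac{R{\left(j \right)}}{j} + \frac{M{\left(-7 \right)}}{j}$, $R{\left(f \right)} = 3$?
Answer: $\frac{74858}{5} \approx 14972.0$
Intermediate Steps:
$M{\left(s \right)} = 3$ ($M{\left(s \right)} = 4 - \left(6 - 5\right) = 4 - 1 = 3$)
$z{\left(j \right)} = 3 + \frac{6}{j}$ ($z{\left(j \right)} = 3 + \left(\frac{3}{j} + \frac{3}{j}\right) = 3 + \frac{6}{j}$)
$14969 + z{\left(-15 \right)} = 14969 + \left(3 + \frac{6}{-15}\right) = 14969 + \left(3 + 6 \left(- \frac{1}{15}\right)\right) = 14969 + \left(3 - \frac{2}{5}\right) = 14969 + \frac{13}{5} = \frac{74858}{5}$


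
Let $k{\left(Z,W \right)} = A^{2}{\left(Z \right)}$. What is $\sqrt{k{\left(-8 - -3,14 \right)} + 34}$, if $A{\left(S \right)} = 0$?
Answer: $\sqrt{34} \approx 5.8309$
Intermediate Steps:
$k{\left(Z,W \right)} = 0$ ($k{\left(Z,W \right)} = 0^{2} = 0$)
$\sqrt{k{\left(-8 - -3,14 \right)} + 34} = \sqrt{0 + 34} = \sqrt{34}$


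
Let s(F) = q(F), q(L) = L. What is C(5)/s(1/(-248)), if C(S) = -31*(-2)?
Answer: -15376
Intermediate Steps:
C(S) = 62
s(F) = F
C(5)/s(1/(-248)) = 62/(1/(-248)) = 62/(-1/248) = 62*(-248) = -15376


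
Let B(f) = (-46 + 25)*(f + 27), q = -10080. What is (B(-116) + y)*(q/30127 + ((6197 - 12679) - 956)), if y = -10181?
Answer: 1862675196272/30127 ≈ 6.1827e+7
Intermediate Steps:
B(f) = -567 - 21*f (B(f) = -21*(27 + f) = -567 - 21*f)
(B(-116) + y)*(q/30127 + ((6197 - 12679) - 956)) = ((-567 - 21*(-116)) - 10181)*(-10080/30127 + ((6197 - 12679) - 956)) = ((-567 + 2436) - 10181)*(-10080*1/30127 + (-6482 - 956)) = (1869 - 10181)*(-10080/30127 - 7438) = -8312*(-224094706/30127) = 1862675196272/30127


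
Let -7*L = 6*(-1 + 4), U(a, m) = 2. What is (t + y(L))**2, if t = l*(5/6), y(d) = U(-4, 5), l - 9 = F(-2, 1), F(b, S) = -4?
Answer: 1369/36 ≈ 38.028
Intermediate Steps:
l = 5 (l = 9 - 4 = 5)
L = -18/7 (L = -6*(-1 + 4)/7 = -6*3/7 = -1/7*18 = -18/7 ≈ -2.5714)
y(d) = 2
t = 25/6 (t = 5*(5/6) = 25/6 ≈ 4.1667)
(t + y(L))**2 = (25/6 + 2)**2 = (37/6)**2 = 1369/36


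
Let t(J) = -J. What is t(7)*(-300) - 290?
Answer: 1810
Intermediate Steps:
t(7)*(-300) - 290 = -1*7*(-300) - 290 = -7*(-300) - 290 = 2100 - 290 = 1810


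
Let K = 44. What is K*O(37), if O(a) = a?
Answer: 1628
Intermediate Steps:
K*O(37) = 44*37 = 1628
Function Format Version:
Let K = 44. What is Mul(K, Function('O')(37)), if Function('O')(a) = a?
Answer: 1628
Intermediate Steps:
Mul(K, Function('O')(37)) = Mul(44, 37) = 1628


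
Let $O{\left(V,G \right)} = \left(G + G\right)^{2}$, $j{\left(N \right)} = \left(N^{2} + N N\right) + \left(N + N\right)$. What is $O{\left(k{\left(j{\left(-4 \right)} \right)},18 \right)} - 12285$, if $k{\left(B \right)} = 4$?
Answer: $-10989$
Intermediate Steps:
$j{\left(N \right)} = 2 N + 2 N^{2}$ ($j{\left(N \right)} = \left(N^{2} + N^{2}\right) + 2 N = 2 N^{2} + 2 N = 2 N + 2 N^{2}$)
$O{\left(V,G \right)} = 4 G^{2}$ ($O{\left(V,G \right)} = \left(2 G\right)^{2} = 4 G^{2}$)
$O{\left(k{\left(j{\left(-4 \right)} \right)},18 \right)} - 12285 = 4 \cdot 18^{2} - 12285 = 4 \cdot 324 - 12285 = 1296 - 12285 = -10989$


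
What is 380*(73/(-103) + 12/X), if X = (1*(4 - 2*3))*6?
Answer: -66880/103 ≈ -649.32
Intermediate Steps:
X = -12 (X = (1*(4 - 6))*6 = (1*(-2))*6 = -2*6 = -12)
380*(73/(-103) + 12/X) = 380*(73/(-103) + 12/(-12)) = 380*(73*(-1/103) + 12*(-1/12)) = 380*(-73/103 - 1) = 380*(-176/103) = -66880/103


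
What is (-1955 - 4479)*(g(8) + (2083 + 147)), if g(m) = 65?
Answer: -14766030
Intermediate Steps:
(-1955 - 4479)*(g(8) + (2083 + 147)) = (-1955 - 4479)*(65 + (2083 + 147)) = -6434*(65 + 2230) = -6434*2295 = -14766030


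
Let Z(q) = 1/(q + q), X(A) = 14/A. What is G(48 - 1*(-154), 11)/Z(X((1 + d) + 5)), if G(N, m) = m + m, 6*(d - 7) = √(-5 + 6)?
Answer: 3696/79 ≈ 46.785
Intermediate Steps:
d = 43/6 (d = 7 + √(-5 + 6)/6 = 7 + √1/6 = 7 + (⅙)*1 = 7 + ⅙ = 43/6 ≈ 7.1667)
Z(q) = 1/(2*q)
G(N, m) = 2*m
G(48 - 1*(-154), 11)/Z(X((1 + d) + 5)) = (2*11)/((1/(2*((14/((1 + 43/6) + 5)))))) = 22/((1/(2*((14/(49/6 + 5)))))) = 22/((1/(2*((14/(79/6)))))) = 22/((1/(2*((14*(6/79)))))) = 22/((1/(2*(84/79)))) = 22/(((½)*(79/84))) = 22/(79/168) = 22*(168/79) = 3696/79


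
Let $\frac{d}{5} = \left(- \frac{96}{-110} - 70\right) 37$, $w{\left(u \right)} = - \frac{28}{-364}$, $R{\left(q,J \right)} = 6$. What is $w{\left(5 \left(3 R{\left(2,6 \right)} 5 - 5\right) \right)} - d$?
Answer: $\frac{1828773}{143} \approx 12789.0$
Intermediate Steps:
$w{\left(u \right)} = \frac{1}{13}$ ($w{\left(u \right)} = \left(-28\right) \left(- \frac{1}{364}\right) = \frac{1}{13}$)
$d = - \frac{140674}{11}$ ($d = 5 \left(- \frac{96}{-110} - 70\right) 37 = 5 \left(\left(-96\right) \left(- \frac{1}{110}\right) - 70\right) 37 = 5 \left(\frac{48}{55} - 70\right) 37 = 5 \left(\left(- \frac{3802}{55}\right) 37\right) = 5 \left(- \frac{140674}{55}\right) = - \frac{140674}{11} \approx -12789.0$)
$w{\left(5 \left(3 R{\left(2,6 \right)} 5 - 5\right) \right)} - d = \frac{1}{13} - - \frac{140674}{11} = \frac{1}{13} + \frac{140674}{11} = \frac{1828773}{143}$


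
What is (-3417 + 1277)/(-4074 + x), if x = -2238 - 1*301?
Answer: 2140/6613 ≈ 0.32361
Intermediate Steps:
x = -2539 (x = -2238 - 301 = -2539)
(-3417 + 1277)/(-4074 + x) = (-3417 + 1277)/(-4074 - 2539) = -2140/(-6613) = -2140*(-1/6613) = 2140/6613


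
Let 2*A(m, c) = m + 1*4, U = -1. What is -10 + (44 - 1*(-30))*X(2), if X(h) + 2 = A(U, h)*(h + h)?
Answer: 286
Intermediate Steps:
A(m, c) = 2 + m/2 (A(m, c) = (m + 1*4)/2 = (m + 4)/2 = (4 + m)/2 = 2 + m/2)
X(h) = -2 + 3*h (X(h) = -2 + (2 + (1/2)*(-1))*(h + h) = -2 + (2 - 1/2)*(2*h) = -2 + 3*(2*h)/2 = -2 + 3*h)
-10 + (44 - 1*(-30))*X(2) = -10 + (44 - 1*(-30))*(-2 + 3*2) = -10 + (44 + 30)*(-2 + 6) = -10 + 74*4 = -10 + 296 = 286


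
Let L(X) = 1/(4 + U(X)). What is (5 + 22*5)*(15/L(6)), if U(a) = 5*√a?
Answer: 6900 + 8625*√6 ≈ 28027.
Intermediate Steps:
L(X) = 1/(4 + 5*√X)
(5 + 22*5)*(15/L(6)) = (5 + 22*5)*(15/(1/(4 + 5*√6))) = (5 + 110)*(15*(4 + 5*√6)) = 115*(60 + 75*√6) = 6900 + 8625*√6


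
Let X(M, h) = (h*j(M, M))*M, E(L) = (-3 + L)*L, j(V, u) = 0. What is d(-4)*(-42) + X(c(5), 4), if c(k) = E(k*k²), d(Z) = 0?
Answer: 0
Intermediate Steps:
E(L) = L*(-3 + L)
c(k) = k³*(-3 + k³) (c(k) = (k*k²)*(-3 + k*k²) = k³*(-3 + k³))
X(M, h) = 0 (X(M, h) = (h*0)*M = 0*M = 0)
d(-4)*(-42) + X(c(5), 4) = 0*(-42) + 0 = 0 + 0 = 0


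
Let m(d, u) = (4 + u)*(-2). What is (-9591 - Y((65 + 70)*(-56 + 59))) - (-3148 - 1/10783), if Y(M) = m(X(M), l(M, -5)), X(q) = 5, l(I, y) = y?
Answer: -69496434/10783 ≈ -6445.0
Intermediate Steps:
m(d, u) = -8 - 2*u
Y(M) = 2 (Y(M) = -8 - 2*(-5) = -8 + 10 = 2)
(-9591 - Y((65 + 70)*(-56 + 59))) - (-3148 - 1/10783) = (-9591 - 1*2) - (-3148 - 1/10783) = (-9591 - 2) - (-3148 - 1*1/10783) = -9593 - (-3148 - 1/10783) = -9593 - 1*(-33944885/10783) = -9593 + 33944885/10783 = -69496434/10783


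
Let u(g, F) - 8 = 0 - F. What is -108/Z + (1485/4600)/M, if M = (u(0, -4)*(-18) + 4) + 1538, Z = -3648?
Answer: 28827/965770 ≈ 0.029849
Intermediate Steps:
u(g, F) = 8 - F (u(g, F) = 8 + (0 - F) = 8 - F)
M = 1326 (M = ((8 - 1*(-4))*(-18) + 4) + 1538 = ((8 + 4)*(-18) + 4) + 1538 = (12*(-18) + 4) + 1538 = (-216 + 4) + 1538 = -212 + 1538 = 1326)
-108/Z + (1485/4600)/M = -108/(-3648) + (1485/4600)/1326 = -108*(-1/3648) + (1485*(1/4600))*(1/1326) = 9/304 + (297/920)*(1/1326) = 9/304 + 99/406640 = 28827/965770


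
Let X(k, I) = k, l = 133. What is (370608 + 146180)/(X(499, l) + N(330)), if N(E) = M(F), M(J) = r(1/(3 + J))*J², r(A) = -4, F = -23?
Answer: -516788/1617 ≈ -319.60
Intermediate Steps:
M(J) = -4*J²
N(E) = -2116 (N(E) = -4*(-23)² = -4*529 = -2116)
(370608 + 146180)/(X(499, l) + N(330)) = (370608 + 146180)/(499 - 2116) = 516788/(-1617) = 516788*(-1/1617) = -516788/1617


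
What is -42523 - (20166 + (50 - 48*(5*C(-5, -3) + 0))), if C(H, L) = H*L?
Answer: -59139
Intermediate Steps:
-42523 - (20166 + (50 - 48*(5*C(-5, -3) + 0))) = -42523 - (20166 + (50 - 48*(5*(-5*(-3)) + 0))) = -42523 - (20166 + (50 - 48*(5*15 + 0))) = -42523 - (20166 + (50 - 48*(75 + 0))) = -42523 - (20166 + (50 - 48*75)) = -42523 - (20166 + (50 - 3600)) = -42523 - (20166 - 3550) = -42523 - 1*16616 = -42523 - 16616 = -59139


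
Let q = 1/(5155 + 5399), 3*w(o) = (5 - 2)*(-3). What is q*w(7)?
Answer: -1/3518 ≈ -0.00028425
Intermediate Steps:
w(o) = -3 (w(o) = ((5 - 2)*(-3))/3 = (3*(-3))/3 = (⅓)*(-9) = -3)
q = 1/10554 ≈ 9.4751e-5
q*w(7) = (1/10554)*(-3) = -1/3518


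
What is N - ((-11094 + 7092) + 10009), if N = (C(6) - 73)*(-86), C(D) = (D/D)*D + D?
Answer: -761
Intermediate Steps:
C(D) = 2*D (C(D) = 1*D + D = D + D = 2*D)
N = 5246 (N = (2*6 - 73)*(-86) = (12 - 73)*(-86) = -61*(-86) = 5246)
N - ((-11094 + 7092) + 10009) = 5246 - ((-11094 + 7092) + 10009) = 5246 - (-4002 + 10009) = 5246 - 1*6007 = 5246 - 6007 = -761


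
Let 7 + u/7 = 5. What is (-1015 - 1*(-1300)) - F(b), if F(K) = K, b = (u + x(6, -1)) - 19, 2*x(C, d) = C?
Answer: 315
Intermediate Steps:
u = -14 (u = -49 + 7*5 = -49 + 35 = -14)
x(C, d) = C/2
b = -30 (b = (-14 + (½)*6) - 19 = (-14 + 3) - 19 = -11 - 19 = -30)
(-1015 - 1*(-1300)) - F(b) = (-1015 - 1*(-1300)) - 1*(-30) = (-1015 + 1300) + 30 = 285 + 30 = 315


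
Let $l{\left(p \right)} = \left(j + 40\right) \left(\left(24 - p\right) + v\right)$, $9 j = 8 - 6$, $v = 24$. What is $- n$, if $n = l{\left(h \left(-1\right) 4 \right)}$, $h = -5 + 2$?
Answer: $-1448$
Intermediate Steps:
$h = -3$
$j = \frac{2}{9}$ ($j = \frac{8 - 6}{9} = \frac{1}{9} \cdot 2 = \frac{2}{9} \approx 0.22222$)
$l{\left(p \right)} = \frac{5792}{3} - \frac{362 p}{9}$ ($l{\left(p \right)} = \left(\frac{2}{9} + 40\right) \left(\left(24 - p\right) + 24\right) = \frac{362 \left(48 - p\right)}{9} = \frac{5792}{3} - \frac{362 p}{9}$)
$n = 1448$ ($n = \frac{5792}{3} - \frac{362 \left(-3\right) \left(-1\right) 4}{9} = \frac{5792}{3} - \frac{362 \cdot 3 \cdot 4}{9} = \frac{5792}{3} - \frac{1448}{3} = 1448$)
$- n = \left(-1\right) 1448 = -1448$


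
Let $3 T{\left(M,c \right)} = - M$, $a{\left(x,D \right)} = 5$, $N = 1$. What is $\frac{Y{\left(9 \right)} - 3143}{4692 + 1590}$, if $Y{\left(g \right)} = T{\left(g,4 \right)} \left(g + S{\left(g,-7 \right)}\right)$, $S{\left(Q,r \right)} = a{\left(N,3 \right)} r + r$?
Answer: $- \frac{1522}{3141} \approx -0.48456$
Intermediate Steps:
$T{\left(M,c \right)} = - \frac{M}{3}$ ($T{\left(M,c \right)} = \frac{\left(-1\right) M}{3} = - \frac{M}{3}$)
$S{\left(Q,r \right)} = 6 r$ ($S{\left(Q,r \right)} = 5 r + r = 6 r$)
$Y{\left(g \right)} = - \frac{g \left(-42 + g\right)}{3}$ ($Y{\left(g \right)} = - \frac{g}{3} \left(g + 6 \left(-7\right)\right) = - \frac{g}{3} \left(g - 42\right) = - \frac{g}{3} \left(-42 + g\right) = - \frac{g \left(-42 + g\right)}{3}$)
$\frac{Y{\left(9 \right)} - 3143}{4692 + 1590} = \frac{\frac{1}{3} \cdot 9 \left(42 - 9\right) - 3143}{4692 + 1590} = \frac{\frac{1}{3} \cdot 9 \left(42 - 9\right) - 3143}{6282} = \left(\frac{1}{3} \cdot 9 \cdot 33 - 3143\right) \frac{1}{6282} = \left(99 - 3143\right) \frac{1}{6282} = \left(-3044\right) \frac{1}{6282} = - \frac{1522}{3141}$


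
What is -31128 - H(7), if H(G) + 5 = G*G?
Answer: -31172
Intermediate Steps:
H(G) = -5 + G² (H(G) = -5 + G*G = -5 + G²)
-31128 - H(7) = -31128 - (-5 + 7²) = -31128 - (-5 + 49) = -31128 - 1*44 = -31128 - 44 = -31172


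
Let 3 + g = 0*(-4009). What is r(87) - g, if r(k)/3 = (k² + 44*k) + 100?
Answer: 34494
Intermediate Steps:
r(k) = 300 + 3*k² + 132*k (r(k) = 3*((k² + 44*k) + 100) = 3*(100 + k² + 44*k) = 300 + 3*k² + 132*k)
g = -3 (g = -3 + 0*(-4009) = -3 + 0 = -3)
r(87) - g = (300 + 3*87² + 132*87) - 1*(-3) = (300 + 3*7569 + 11484) + 3 = (300 + 22707 + 11484) + 3 = 34491 + 3 = 34494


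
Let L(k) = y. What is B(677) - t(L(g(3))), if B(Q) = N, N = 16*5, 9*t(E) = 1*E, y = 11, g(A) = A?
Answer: 709/9 ≈ 78.778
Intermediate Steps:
L(k) = 11
t(E) = E/9 (t(E) = (1*E)/9 = E/9)
N = 80
B(Q) = 80
B(677) - t(L(g(3))) = 80 - 11/9 = 709/9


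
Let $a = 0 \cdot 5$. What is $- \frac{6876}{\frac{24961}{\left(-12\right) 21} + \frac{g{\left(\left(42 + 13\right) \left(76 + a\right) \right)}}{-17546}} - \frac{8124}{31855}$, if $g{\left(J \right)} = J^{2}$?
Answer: $\frac{464577472968708}{77105194834315} \approx 6.0252$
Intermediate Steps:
$a = 0$
$- \frac{6876}{\frac{24961}{\left(-12\right) 21} + \frac{g{\left(\left(42 + 13\right) \left(76 + a\right) \right)}}{-17546}} - \frac{8124}{31855} = - \frac{6876}{\frac{24961}{\left(-12\right) 21} + \frac{\left(\left(42 + 13\right) \left(76 + 0\right)\right)^{2}}{-17546}} - \frac{8124}{31855} = - \frac{6876}{\frac{24961}{-252} + \left(55 \cdot 76\right)^{2} \left(- \frac{1}{17546}\right)} - \frac{8124}{31855} = - \frac{6876}{24961 \left(- \frac{1}{252}\right) + 4180^{2} \left(- \frac{1}{17546}\right)} - \frac{8124}{31855} = - \frac{6876}{- \frac{24961}{252} + 17472400 \left(- \frac{1}{17546}\right)} - \frac{8124}{31855} = - \frac{6876}{- \frac{24961}{252} - \frac{8736200}{8773}} - \frac{8124}{31855} = - \frac{6876}{- \frac{2420505253}{2210796}} - \frac{8124}{31855} = \left(-6876\right) \left(- \frac{2210796}{2420505253}\right) - \frac{8124}{31855} = \frac{15201433296}{2420505253} - \frac{8124}{31855} = \frac{464577472968708}{77105194834315}$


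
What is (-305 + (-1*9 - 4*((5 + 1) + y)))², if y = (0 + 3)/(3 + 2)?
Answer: 2896804/25 ≈ 1.1587e+5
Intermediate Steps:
y = ⅗ (y = 3/5 = 3*(⅕) = ⅗ ≈ 0.60000)
(-305 + (-1*9 - 4*((5 + 1) + y)))² = (-305 + (-1*9 - 4*((5 + 1) + ⅗)))² = (-305 + (-9 - 4*(6 + ⅗)))² = (-305 + (-9 - 4*33/5))² = (-305 + (-9 - 132/5))² = (-305 - 177/5)² = (-1702/5)² = 2896804/25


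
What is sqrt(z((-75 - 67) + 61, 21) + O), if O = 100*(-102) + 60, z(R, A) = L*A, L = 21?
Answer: I*sqrt(9699) ≈ 98.484*I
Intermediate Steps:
z(R, A) = 21*A
O = -10140 (O = -10200 + 60 = -10140)
sqrt(z((-75 - 67) + 61, 21) + O) = sqrt(21*21 - 10140) = sqrt(441 - 10140) = sqrt(-9699) = I*sqrt(9699)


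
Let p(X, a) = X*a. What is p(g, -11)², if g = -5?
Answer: 3025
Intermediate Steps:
p(g, -11)² = (-5*(-11))² = 55² = 3025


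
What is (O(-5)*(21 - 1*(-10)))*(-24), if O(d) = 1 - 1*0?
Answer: -744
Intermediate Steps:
O(d) = 1 (O(d) = 1 + 0 = 1)
(O(-5)*(21 - 1*(-10)))*(-24) = (1*(21 - 1*(-10)))*(-24) = (1*(21 + 10))*(-24) = (1*31)*(-24) = 31*(-24) = -744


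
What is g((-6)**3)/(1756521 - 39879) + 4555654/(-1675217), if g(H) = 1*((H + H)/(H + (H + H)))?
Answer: -11730638815585/4313621791971 ≈ -2.7194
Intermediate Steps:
g(H) = 2/3 (g(H) = 1*((2*H)/(H + 2*H)) = 1*((2*H)/((3*H))) = 1*((2*H)*(1/(3*H))) = 1*(2/3) = 2/3)
g((-6)**3)/(1756521 - 39879) + 4555654/(-1675217) = 2/(3*(1756521 - 39879)) + 4555654/(-1675217) = (2/3)/1716642 + 4555654*(-1/1675217) = (2/3)*(1/1716642) - 4555654/1675217 = 1/2574963 - 4555654/1675217 = -11730638815585/4313621791971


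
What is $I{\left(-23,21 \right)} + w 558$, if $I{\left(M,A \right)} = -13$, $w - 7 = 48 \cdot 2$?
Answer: $57461$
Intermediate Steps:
$w = 103$ ($w = 7 + 48 \cdot 2 = 7 + 96 = 103$)
$I{\left(-23,21 \right)} + w 558 = -13 + 103 \cdot 558 = -13 + 57474 = 57461$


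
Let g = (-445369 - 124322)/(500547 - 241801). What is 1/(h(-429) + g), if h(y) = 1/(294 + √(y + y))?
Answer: 258746*(-√858 + 294*I)/(-167230408*I + 569691*√858) ≈ -0.45488 + 6.9432e-5*I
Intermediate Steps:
g = -569691/258746 ≈ -2.2017
h(y) = 1/(294 + √2*√y) (h(y) = 1/(294 + √(2*y)) = 1/(294 + √2*√y))
1/(h(-429) + g) = 1/(1/(294 + √2*√(-429)) - 569691/258746) = 1/(1/(294 + √2*(I*√429)) - 569691/258746) = 1/(1/(294 + I*√858) - 569691/258746) = 1/(-569691/258746 + 1/(294 + I*√858))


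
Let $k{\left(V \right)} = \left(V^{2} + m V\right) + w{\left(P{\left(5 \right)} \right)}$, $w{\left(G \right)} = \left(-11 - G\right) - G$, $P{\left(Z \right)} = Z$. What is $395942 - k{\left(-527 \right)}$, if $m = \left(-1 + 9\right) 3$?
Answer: $130882$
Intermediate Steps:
$w{\left(G \right)} = -11 - 2 G$
$m = 24$ ($m = 8 \cdot 3 = 24$)
$k{\left(V \right)} = -21 + V^{2} + 24 V$ ($k{\left(V \right)} = \left(V^{2} + 24 V\right) - 21 = -21 + V^{2} + 24 V$)
$395942 - k{\left(-527 \right)} = 395942 - \left(-21 + \left(-527\right)^{2} + 24 \left(-527\right)\right) = 395942 - \left(-21 + 277729 - 12648\right) = 395942 - 265060 = 130882$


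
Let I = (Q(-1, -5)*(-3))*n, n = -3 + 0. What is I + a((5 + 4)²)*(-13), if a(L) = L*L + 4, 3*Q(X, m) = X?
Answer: -85348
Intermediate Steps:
Q(X, m) = X/3
a(L) = 4 + L² (a(L) = L² + 4 = 4 + L²)
n = -3
I = -3 (I = (((⅓)*(-1))*(-3))*(-3) = -⅓*(-3)*(-3) = 1*(-3) = -3)
I + a((5 + 4)²)*(-13) = -3 + (4 + ((5 + 4)²)²)*(-13) = -3 + (4 + (9²)²)*(-13) = -3 + (4 + 81²)*(-13) = -3 + (4 + 6561)*(-13) = -3 + 6565*(-13) = -3 - 85345 = -85348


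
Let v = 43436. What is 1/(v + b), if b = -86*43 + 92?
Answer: 1/39830 ≈ 2.5107e-5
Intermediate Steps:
b = -3606 (b = -3698 + 92 = -3606)
1/(v + b) = 1/(43436 - 3606) = 1/39830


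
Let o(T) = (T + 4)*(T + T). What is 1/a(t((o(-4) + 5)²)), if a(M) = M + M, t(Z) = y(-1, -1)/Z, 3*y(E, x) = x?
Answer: -75/2 ≈ -37.500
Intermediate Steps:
y(E, x) = x/3
o(T) = 2*T*(4 + T) (o(T) = (4 + T)*(2*T) = 2*T*(4 + T))
t(Z) = -1/(3*Z) (t(Z) = ((⅓)*(-1))/Z = -1/(3*Z))
a(M) = 2*M
1/a(t((o(-4) + 5)²)) = 1/(2*(-1/(3*(2*(-4)*(4 - 4) + 5)²))) = 1/(2*(-1/(3*(2*(-4)*0 + 5)²))) = 1/(2*(-1/(3*(0 + 5)²))) = 1/(2*(-1/(3*(5²)))) = 1/(2*(-⅓/25)) = 1/(2*(-⅓*1/25)) = 1/(2*(-1/75)) = 1/(-2/75) = -75/2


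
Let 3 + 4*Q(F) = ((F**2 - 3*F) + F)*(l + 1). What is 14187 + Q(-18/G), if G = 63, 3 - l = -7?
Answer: 2780857/196 ≈ 14188.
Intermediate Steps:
l = 10 (l = 3 - 1*(-7) = 3 + 7 = 10)
Q(F) = -3/4 - 11*F/2 + 11*F**2/4 (Q(F) = -3/4 + (((F**2 - 3*F) + F)*(10 + 1))/4 = -3/4 + ((F**2 - 2*F)*11)/4 = -3/4 + (-22*F + 11*F**2)/4 = -3/4 + (-11*F/2 + 11*F**2/4) = -3/4 - 11*F/2 + 11*F**2/4)
14187 + Q(-18/G) = 14187 + (-3/4 - (-99)/63 + 11*(-18/63)**2/4) = 14187 + (-3/4 - (-99)/63 + 11*(-18*1/63)**2/4) = 14187 + (-3/4 - 11/2*(-2/7) + 11*(-2/7)**2/4) = 14187 + (-3/4 + 11/7 + (11/4)*(4/49)) = 14187 + (-3/4 + 11/7 + 11/49) = 14187 + 205/196 = 2780857/196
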